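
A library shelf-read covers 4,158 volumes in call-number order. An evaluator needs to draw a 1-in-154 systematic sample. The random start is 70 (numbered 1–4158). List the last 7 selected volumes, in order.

21st selection = 70 + 20×154 = 3150
22nd: 3150 + 154 = 3304
23rd: 3304 + 154 = 3458
24th: 3458 + 154 = 3612
25th: 3612 + 154 = 3766
26th: 3766 + 154 = 3920
27th: 3920 + 154 = 4074

3150, 3304, 3458, 3612, 3766, 3920, 4074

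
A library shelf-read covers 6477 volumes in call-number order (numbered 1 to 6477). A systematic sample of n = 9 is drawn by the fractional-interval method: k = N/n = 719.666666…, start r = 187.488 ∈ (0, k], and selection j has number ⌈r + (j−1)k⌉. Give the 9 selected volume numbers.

188, 908, 1627, 2347, 3067, 3786, 4506, 5226, 5945

j=1: r + 0k = 187.488 → ⌈·⌉ = 188
j=2: r + 1k = 907.154666… → ⌈·⌉ = 908
j=3: r + 2k = 1626.821333… → ⌈·⌉ = 1627
j=4: r + 3k = 2346.488 → ⌈·⌉ = 2347
j=5: r + 4k = 3066.154666… → ⌈·⌉ = 3067
j=6: r + 5k = 3785.821333… → ⌈·⌉ = 3786
j=7: r + 6k = 4505.488 → ⌈·⌉ = 4506
j=8: r + 7k = 5225.154666… → ⌈·⌉ = 5226
j=9: r + 8k = 5944.821333… → ⌈·⌉ = 5945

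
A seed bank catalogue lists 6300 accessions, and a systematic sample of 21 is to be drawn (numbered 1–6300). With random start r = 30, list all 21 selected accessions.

k = N/n = 6300/21 = 300
accession 1: 30
accession 2: 30 + 300 = 330
accession 3: 330 + 300 = 630
accession 4: 630 + 300 = 930
accession 5: 930 + 300 = 1230
accession 6: 1230 + 300 = 1530
accession 7: 1530 + 300 = 1830
accession 8: 1830 + 300 = 2130
accession 9: 2130 + 300 = 2430
accession 10: 2430 + 300 = 2730
accession 11: 2730 + 300 = 3030
accession 12: 3030 + 300 = 3330
accession 13: 3330 + 300 = 3630
accession 14: 3630 + 300 = 3930
accession 15: 3930 + 300 = 4230
accession 16: 4230 + 300 = 4530
accession 17: 4530 + 300 = 4830
accession 18: 4830 + 300 = 5130
accession 19: 5130 + 300 = 5430
accession 20: 5430 + 300 = 5730
accession 21: 5730 + 300 = 6030

30, 330, 630, 930, 1230, 1530, 1830, 2130, 2430, 2730, 3030, 3330, 3630, 3930, 4230, 4530, 4830, 5130, 5430, 5730, 6030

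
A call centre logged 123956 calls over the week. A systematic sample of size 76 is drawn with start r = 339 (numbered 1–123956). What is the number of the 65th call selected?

k = 123956/76 = 1631
65th selection = r + (65−1)·k = 339 + 64×1631 = 339 + 104384 = 104723

104723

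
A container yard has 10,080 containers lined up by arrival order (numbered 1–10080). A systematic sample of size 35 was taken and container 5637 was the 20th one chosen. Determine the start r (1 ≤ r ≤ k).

k = 10080/35 = 288
r = 5637 − (20−1)×288 = 5637 − 5472 = 165

165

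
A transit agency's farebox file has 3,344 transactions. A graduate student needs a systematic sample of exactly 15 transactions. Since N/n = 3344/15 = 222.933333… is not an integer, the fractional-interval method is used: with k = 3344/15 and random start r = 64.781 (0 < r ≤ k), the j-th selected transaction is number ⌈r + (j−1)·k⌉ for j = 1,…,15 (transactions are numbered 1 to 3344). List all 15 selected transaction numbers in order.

65, 288, 511, 734, 957, 1180, 1403, 1626, 1849, 2072, 2295, 2518, 2740, 2963, 3186

j=1: r + 0k = 64.781 → ⌈·⌉ = 65
j=2: r + 1k = 287.714333… → ⌈·⌉ = 288
j=3: r + 2k = 510.647666… → ⌈·⌉ = 511
j=4: r + 3k = 733.581 → ⌈·⌉ = 734
j=5: r + 4k = 956.514333… → ⌈·⌉ = 957
j=6: r + 5k = 1179.447666… → ⌈·⌉ = 1180
j=7: r + 6k = 1402.381 → ⌈·⌉ = 1403
j=8: r + 7k = 1625.314333… → ⌈·⌉ = 1626
j=9: r + 8k = 1848.247666… → ⌈·⌉ = 1849
j=10: r + 9k = 2071.181 → ⌈·⌉ = 2072
j=11: r + 10k = 2294.114333… → ⌈·⌉ = 2295
j=12: r + 11k = 2517.047666… → ⌈·⌉ = 2518
j=13: r + 12k = 2739.981 → ⌈·⌉ = 2740
j=14: r + 13k = 2962.914333… → ⌈·⌉ = 2963
j=15: r + 14k = 3185.847666… → ⌈·⌉ = 3186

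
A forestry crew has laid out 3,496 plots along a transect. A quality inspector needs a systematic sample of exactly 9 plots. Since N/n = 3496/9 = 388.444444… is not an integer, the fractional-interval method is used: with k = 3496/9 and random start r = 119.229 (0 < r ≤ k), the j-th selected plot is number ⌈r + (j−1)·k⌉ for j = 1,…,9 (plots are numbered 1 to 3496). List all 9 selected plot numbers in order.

j=1: r + 0k = 119.229 → ⌈·⌉ = 120
j=2: r + 1k = 507.673444… → ⌈·⌉ = 508
j=3: r + 2k = 896.117888… → ⌈·⌉ = 897
j=4: r + 3k = 1284.562333… → ⌈·⌉ = 1285
j=5: r + 4k = 1673.006777… → ⌈·⌉ = 1674
j=6: r + 5k = 2061.451222… → ⌈·⌉ = 2062
j=7: r + 6k = 2449.895666… → ⌈·⌉ = 2450
j=8: r + 7k = 2838.340111… → ⌈·⌉ = 2839
j=9: r + 8k = 3226.784555… → ⌈·⌉ = 3227

120, 508, 897, 1285, 1674, 2062, 2450, 2839, 3227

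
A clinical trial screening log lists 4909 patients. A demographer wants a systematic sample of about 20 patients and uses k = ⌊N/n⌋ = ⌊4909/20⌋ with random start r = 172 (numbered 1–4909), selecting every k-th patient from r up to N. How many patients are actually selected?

k = ⌊4909/20⌋ = 245
Achieved size = ⌊(4909 − 172)/245⌋ + 1 = ⌊4737/245⌋ + 1 = 19 + 1 = 20
(last selection: 172 + 19×245 = 4827 ≤ 4909; next would be 5072 > 4909)

20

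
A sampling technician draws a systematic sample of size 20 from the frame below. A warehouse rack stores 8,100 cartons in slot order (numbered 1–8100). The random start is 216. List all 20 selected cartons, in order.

216, 621, 1026, 1431, 1836, 2241, 2646, 3051, 3456, 3861, 4266, 4671, 5076, 5481, 5886, 6291, 6696, 7101, 7506, 7911

k = N/n = 8100/20 = 405
carton 1: 216
carton 2: 216 + 405 = 621
carton 3: 621 + 405 = 1026
carton 4: 1026 + 405 = 1431
carton 5: 1431 + 405 = 1836
carton 6: 1836 + 405 = 2241
carton 7: 2241 + 405 = 2646
carton 8: 2646 + 405 = 3051
carton 9: 3051 + 405 = 3456
carton 10: 3456 + 405 = 3861
carton 11: 3861 + 405 = 4266
carton 12: 4266 + 405 = 4671
carton 13: 4671 + 405 = 5076
carton 14: 5076 + 405 = 5481
carton 15: 5481 + 405 = 5886
carton 16: 5886 + 405 = 6291
carton 17: 6291 + 405 = 6696
carton 18: 6696 + 405 = 7101
carton 19: 7101 + 405 = 7506
carton 20: 7506 + 405 = 7911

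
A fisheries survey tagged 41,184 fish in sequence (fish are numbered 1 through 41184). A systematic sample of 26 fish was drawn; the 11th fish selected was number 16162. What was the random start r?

k = 41184/26 = 1584
r = 16162 − (11−1)×1584 = 16162 − 15840 = 322

322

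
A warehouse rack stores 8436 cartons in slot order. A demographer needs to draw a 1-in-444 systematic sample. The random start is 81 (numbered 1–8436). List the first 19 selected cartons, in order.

81, 525, 969, 1413, 1857, 2301, 2745, 3189, 3633, 4077, 4521, 4965, 5409, 5853, 6297, 6741, 7185, 7629, 8073

carton 1: 81
carton 2: 81 + 444 = 525
carton 3: 525 + 444 = 969
carton 4: 969 + 444 = 1413
carton 5: 1413 + 444 = 1857
carton 6: 1857 + 444 = 2301
carton 7: 2301 + 444 = 2745
carton 8: 2745 + 444 = 3189
carton 9: 3189 + 444 = 3633
carton 10: 3633 + 444 = 4077
carton 11: 4077 + 444 = 4521
carton 12: 4521 + 444 = 4965
carton 13: 4965 + 444 = 5409
carton 14: 5409 + 444 = 5853
carton 15: 5853 + 444 = 6297
carton 16: 6297 + 444 = 6741
carton 17: 6741 + 444 = 7185
carton 18: 7185 + 444 = 7629
carton 19: 7629 + 444 = 8073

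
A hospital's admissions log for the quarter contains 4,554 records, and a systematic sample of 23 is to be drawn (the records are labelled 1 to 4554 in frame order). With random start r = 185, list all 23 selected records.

185, 383, 581, 779, 977, 1175, 1373, 1571, 1769, 1967, 2165, 2363, 2561, 2759, 2957, 3155, 3353, 3551, 3749, 3947, 4145, 4343, 4541

k = N/n = 4554/23 = 198
record 1: 185
record 2: 185 + 198 = 383
record 3: 383 + 198 = 581
record 4: 581 + 198 = 779
record 5: 779 + 198 = 977
record 6: 977 + 198 = 1175
record 7: 1175 + 198 = 1373
record 8: 1373 + 198 = 1571
record 9: 1571 + 198 = 1769
record 10: 1769 + 198 = 1967
record 11: 1967 + 198 = 2165
record 12: 2165 + 198 = 2363
record 13: 2363 + 198 = 2561
record 14: 2561 + 198 = 2759
record 15: 2759 + 198 = 2957
record 16: 2957 + 198 = 3155
record 17: 3155 + 198 = 3353
record 18: 3353 + 198 = 3551
record 19: 3551 + 198 = 3749
record 20: 3749 + 198 = 3947
record 21: 3947 + 198 = 4145
record 22: 4145 + 198 = 4343
record 23: 4343 + 198 = 4541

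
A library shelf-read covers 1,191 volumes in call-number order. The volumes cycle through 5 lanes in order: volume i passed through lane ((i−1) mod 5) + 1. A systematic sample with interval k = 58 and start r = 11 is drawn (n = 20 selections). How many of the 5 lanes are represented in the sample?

Consecutive selections differ by k = 58, so their lane numbers differ by 58 mod 5 = 3.
gcd(58, 5) = 1, so the sample visits 5/1 = 5 distinct residues mod 5.
Start 11 is lane 1; the lanes hit are 1, 2, 3, 4, 5.

5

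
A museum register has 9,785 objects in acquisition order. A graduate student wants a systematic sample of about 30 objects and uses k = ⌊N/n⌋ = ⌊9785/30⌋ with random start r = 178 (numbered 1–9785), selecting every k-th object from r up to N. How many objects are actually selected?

30

k = ⌊9785/30⌋ = 326
Achieved size = ⌊(9785 − 178)/326⌋ + 1 = ⌊9607/326⌋ + 1 = 29 + 1 = 30
(last selection: 178 + 29×326 = 9632 ≤ 9785; next would be 9958 > 9785)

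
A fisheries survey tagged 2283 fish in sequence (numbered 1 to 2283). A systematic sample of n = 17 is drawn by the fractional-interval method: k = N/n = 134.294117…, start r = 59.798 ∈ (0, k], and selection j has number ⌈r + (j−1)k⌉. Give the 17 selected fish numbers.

j=1: r + 0k = 59.798 → ⌈·⌉ = 60
j=2: r + 1k = 194.092117… → ⌈·⌉ = 195
j=3: r + 2k = 328.386235… → ⌈·⌉ = 329
j=4: r + 3k = 462.680352… → ⌈·⌉ = 463
j=5: r + 4k = 596.974470… → ⌈·⌉ = 597
j=6: r + 5k = 731.268588… → ⌈·⌉ = 732
j=7: r + 6k = 865.562705… → ⌈·⌉ = 866
j=8: r + 7k = 999.856823… → ⌈·⌉ = 1000
j=9: r + 8k = 1134.150941… → ⌈·⌉ = 1135
j=10: r + 9k = 1268.445058… → ⌈·⌉ = 1269
j=11: r + 10k = 1402.739176… → ⌈·⌉ = 1403
j=12: r + 11k = 1537.033294… → ⌈·⌉ = 1538
j=13: r + 12k = 1671.327411… → ⌈·⌉ = 1672
j=14: r + 13k = 1805.621529… → ⌈·⌉ = 1806
j=15: r + 14k = 1939.915647… → ⌈·⌉ = 1940
j=16: r + 15k = 2074.209764… → ⌈·⌉ = 2075
j=17: r + 16k = 2208.503882… → ⌈·⌉ = 2209

60, 195, 329, 463, 597, 732, 866, 1000, 1135, 1269, 1403, 1538, 1672, 1806, 1940, 2075, 2209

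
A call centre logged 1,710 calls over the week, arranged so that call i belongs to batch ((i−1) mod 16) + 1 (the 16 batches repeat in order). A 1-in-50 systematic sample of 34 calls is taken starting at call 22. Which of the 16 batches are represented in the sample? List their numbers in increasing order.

2, 4, 6, 8, 10, 12, 14, 16

Consecutive selections differ by k = 50, so their batch numbers differ by 50 mod 16 = 2.
gcd(50, 16) = 2, so the sample visits 16/2 = 8 distinct residues mod 16.
Start 22 is batch 6; the batches hit are 2, 4, 6, 8, 10, 12, 14, 16.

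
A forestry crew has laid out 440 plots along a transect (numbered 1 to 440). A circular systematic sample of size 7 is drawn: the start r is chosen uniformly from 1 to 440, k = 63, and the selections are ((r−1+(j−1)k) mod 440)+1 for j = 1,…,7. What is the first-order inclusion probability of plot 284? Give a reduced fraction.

7/440

For each position j, as r ranges over 1…440 the j-th selection hits every plot exactly once, so plot 284 is selected for exactly 7 of the 440 starts.
Inclusion probability = 7/440.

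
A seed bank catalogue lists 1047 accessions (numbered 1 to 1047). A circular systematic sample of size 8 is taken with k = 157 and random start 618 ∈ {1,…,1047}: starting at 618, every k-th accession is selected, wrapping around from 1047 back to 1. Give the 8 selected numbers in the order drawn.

618, 775, 932, 42, 199, 356, 513, 670

Selection 1: 618
Selection 2: 618 + 157 = 775
Selection 3: 775 + 157 = 932
Selection 4: 932 + 157 = 1089 → 1089 − 1047 = 42
Selection 5: 42 + 157 = 199
Selection 6: 199 + 157 = 356
Selection 7: 356 + 157 = 513
Selection 8: 513 + 157 = 670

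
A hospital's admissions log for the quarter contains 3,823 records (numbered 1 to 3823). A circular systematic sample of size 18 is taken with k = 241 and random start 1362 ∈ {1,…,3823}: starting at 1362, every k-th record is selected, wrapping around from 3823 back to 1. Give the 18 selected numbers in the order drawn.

1362, 1603, 1844, 2085, 2326, 2567, 2808, 3049, 3290, 3531, 3772, 190, 431, 672, 913, 1154, 1395, 1636

Selection 1: 1362
Selection 2: 1362 + 241 = 1603
Selection 3: 1603 + 241 = 1844
Selection 4: 1844 + 241 = 2085
Selection 5: 2085 + 241 = 2326
Selection 6: 2326 + 241 = 2567
Selection 7: 2567 + 241 = 2808
Selection 8: 2808 + 241 = 3049
Selection 9: 3049 + 241 = 3290
Selection 10: 3290 + 241 = 3531
Selection 11: 3531 + 241 = 3772
Selection 12: 3772 + 241 = 4013 → 4013 − 3823 = 190
Selection 13: 190 + 241 = 431
Selection 14: 431 + 241 = 672
Selection 15: 672 + 241 = 913
Selection 16: 913 + 241 = 1154
Selection 17: 1154 + 241 = 1395
Selection 18: 1395 + 241 = 1636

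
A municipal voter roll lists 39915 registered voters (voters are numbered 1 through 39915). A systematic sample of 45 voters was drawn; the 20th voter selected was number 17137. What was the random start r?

k = 39915/45 = 887
r = 17137 − (20−1)×887 = 17137 − 16853 = 284

284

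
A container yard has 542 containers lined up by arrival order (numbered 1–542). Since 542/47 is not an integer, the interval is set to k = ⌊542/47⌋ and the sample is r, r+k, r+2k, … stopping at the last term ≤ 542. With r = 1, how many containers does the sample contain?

k = ⌊542/47⌋ = 11
Achieved size = ⌊(542 − 1)/11⌋ + 1 = ⌊541/11⌋ + 1 = 49 + 1 = 50
(last selection: 1 + 49×11 = 540 ≤ 542; next would be 551 > 542)

50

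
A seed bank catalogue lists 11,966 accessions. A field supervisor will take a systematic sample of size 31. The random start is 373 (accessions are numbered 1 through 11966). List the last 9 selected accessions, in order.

8865, 9251, 9637, 10023, 10409, 10795, 11181, 11567, 11953

k = N/n = 11966/31 = 386
23rd selection = 373 + 22×386 = 8865
24th: 8865 + 386 = 9251
25th: 9251 + 386 = 9637
26th: 9637 + 386 = 10023
27th: 10023 + 386 = 10409
28th: 10409 + 386 = 10795
29th: 10795 + 386 = 11181
30th: 11181 + 386 = 11567
31st: 11567 + 386 = 11953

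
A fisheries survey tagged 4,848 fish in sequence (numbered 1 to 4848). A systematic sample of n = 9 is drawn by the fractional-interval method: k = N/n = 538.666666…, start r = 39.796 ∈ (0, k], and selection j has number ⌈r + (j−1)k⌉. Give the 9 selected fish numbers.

j=1: r + 0k = 39.796 → ⌈·⌉ = 40
j=2: r + 1k = 578.462666… → ⌈·⌉ = 579
j=3: r + 2k = 1117.129333… → ⌈·⌉ = 1118
j=4: r + 3k = 1655.796 → ⌈·⌉ = 1656
j=5: r + 4k = 2194.462666… → ⌈·⌉ = 2195
j=6: r + 5k = 2733.129333… → ⌈·⌉ = 2734
j=7: r + 6k = 3271.796 → ⌈·⌉ = 3272
j=8: r + 7k = 3810.462666… → ⌈·⌉ = 3811
j=9: r + 8k = 4349.129333… → ⌈·⌉ = 4350

40, 579, 1118, 1656, 2195, 2734, 3272, 3811, 4350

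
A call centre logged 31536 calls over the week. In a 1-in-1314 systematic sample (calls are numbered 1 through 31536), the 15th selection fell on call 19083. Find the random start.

687

k = 1314
r = 19083 − (15−1)×1314 = 19083 − 18396 = 687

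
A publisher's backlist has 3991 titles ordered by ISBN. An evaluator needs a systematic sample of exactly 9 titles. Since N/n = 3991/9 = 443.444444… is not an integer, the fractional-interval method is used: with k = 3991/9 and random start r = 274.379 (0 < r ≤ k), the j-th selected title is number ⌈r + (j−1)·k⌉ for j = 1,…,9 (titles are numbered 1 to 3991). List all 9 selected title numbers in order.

j=1: r + 0k = 274.379 → ⌈·⌉ = 275
j=2: r + 1k = 717.823444… → ⌈·⌉ = 718
j=3: r + 2k = 1161.267888… → ⌈·⌉ = 1162
j=4: r + 3k = 1604.712333… → ⌈·⌉ = 1605
j=5: r + 4k = 2048.156777… → ⌈·⌉ = 2049
j=6: r + 5k = 2491.601222… → ⌈·⌉ = 2492
j=7: r + 6k = 2935.045666… → ⌈·⌉ = 2936
j=8: r + 7k = 3378.490111… → ⌈·⌉ = 3379
j=9: r + 8k = 3821.934555… → ⌈·⌉ = 3822

275, 718, 1162, 1605, 2049, 2492, 2936, 3379, 3822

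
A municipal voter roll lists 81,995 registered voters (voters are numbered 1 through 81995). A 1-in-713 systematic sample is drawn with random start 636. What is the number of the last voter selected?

k = 713
115th selection = r + (115−1)·k = 636 + 114×713 = 636 + 81282 = 81918

81918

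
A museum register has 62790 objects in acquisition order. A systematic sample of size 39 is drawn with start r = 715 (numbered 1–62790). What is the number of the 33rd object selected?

52235

k = 62790/39 = 1610
33rd selection = r + (33−1)·k = 715 + 32×1610 = 715 + 51520 = 52235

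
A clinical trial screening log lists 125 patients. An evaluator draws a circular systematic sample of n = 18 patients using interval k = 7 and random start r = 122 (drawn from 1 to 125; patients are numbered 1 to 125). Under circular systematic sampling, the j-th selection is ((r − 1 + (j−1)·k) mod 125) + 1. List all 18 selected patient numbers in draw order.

122, 4, 11, 18, 25, 32, 39, 46, 53, 60, 67, 74, 81, 88, 95, 102, 109, 116

Selection 1: 122
Selection 2: 122 + 7 = 129 → 129 − 125 = 4
Selection 3: 4 + 7 = 11
Selection 4: 11 + 7 = 18
Selection 5: 18 + 7 = 25
Selection 6: 25 + 7 = 32
Selection 7: 32 + 7 = 39
Selection 8: 39 + 7 = 46
Selection 9: 46 + 7 = 53
Selection 10: 53 + 7 = 60
Selection 11: 60 + 7 = 67
Selection 12: 67 + 7 = 74
Selection 13: 74 + 7 = 81
Selection 14: 81 + 7 = 88
Selection 15: 88 + 7 = 95
Selection 16: 95 + 7 = 102
Selection 17: 102 + 7 = 109
Selection 18: 109 + 7 = 116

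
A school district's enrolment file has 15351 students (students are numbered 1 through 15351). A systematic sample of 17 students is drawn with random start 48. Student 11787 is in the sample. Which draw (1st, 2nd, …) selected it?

14

k = 15351/17 = 903
position = (11787 − 48)/903 + 1 = 11739/903 + 1 = 13 + 1 = 14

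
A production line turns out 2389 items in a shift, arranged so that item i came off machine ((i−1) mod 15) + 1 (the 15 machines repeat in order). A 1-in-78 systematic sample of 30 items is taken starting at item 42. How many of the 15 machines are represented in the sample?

5

Consecutive selections differ by k = 78, so their machine numbers differ by 78 mod 15 = 3.
gcd(78, 15) = 3, so the sample visits 15/3 = 5 distinct residues mod 15.
Start 42 is machine 12; the machines hit are 3, 6, 9, 12, 15.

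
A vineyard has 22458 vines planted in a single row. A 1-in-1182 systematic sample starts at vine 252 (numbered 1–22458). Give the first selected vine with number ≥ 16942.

17982

k = 1182
Steps past start: ⌈(16942 − 252)/1182⌉ = ⌈16690/1182⌉ = 15
Selected vine: 252 + 15×1182 = 17982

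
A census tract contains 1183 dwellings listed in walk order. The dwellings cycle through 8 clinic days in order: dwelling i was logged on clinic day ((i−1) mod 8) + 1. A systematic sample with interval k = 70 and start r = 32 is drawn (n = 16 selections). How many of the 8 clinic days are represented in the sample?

Consecutive selections differ by k = 70, so their clinic day numbers differ by 70 mod 8 = 6.
gcd(70, 8) = 2, so the sample visits 8/2 = 4 distinct residues mod 8.
Start 32 is clinic day 8; the clinic days hit are 2, 4, 6, 8.

4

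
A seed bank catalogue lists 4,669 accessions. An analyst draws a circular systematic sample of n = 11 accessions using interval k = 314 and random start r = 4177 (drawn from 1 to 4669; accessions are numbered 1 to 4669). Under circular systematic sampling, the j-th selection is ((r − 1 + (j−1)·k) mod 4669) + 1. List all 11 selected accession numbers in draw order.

4177, 4491, 136, 450, 764, 1078, 1392, 1706, 2020, 2334, 2648

Selection 1: 4177
Selection 2: 4177 + 314 = 4491
Selection 3: 4491 + 314 = 4805 → 4805 − 4669 = 136
Selection 4: 136 + 314 = 450
Selection 5: 450 + 314 = 764
Selection 6: 764 + 314 = 1078
Selection 7: 1078 + 314 = 1392
Selection 8: 1392 + 314 = 1706
Selection 9: 1706 + 314 = 2020
Selection 10: 2020 + 314 = 2334
Selection 11: 2334 + 314 = 2648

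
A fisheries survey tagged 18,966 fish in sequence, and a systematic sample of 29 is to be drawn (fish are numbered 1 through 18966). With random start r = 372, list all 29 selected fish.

372, 1026, 1680, 2334, 2988, 3642, 4296, 4950, 5604, 6258, 6912, 7566, 8220, 8874, 9528, 10182, 10836, 11490, 12144, 12798, 13452, 14106, 14760, 15414, 16068, 16722, 17376, 18030, 18684

k = N/n = 18966/29 = 654
fish 1: 372
fish 2: 372 + 654 = 1026
fish 3: 1026 + 654 = 1680
fish 4: 1680 + 654 = 2334
fish 5: 2334 + 654 = 2988
fish 6: 2988 + 654 = 3642
fish 7: 3642 + 654 = 4296
fish 8: 4296 + 654 = 4950
fish 9: 4950 + 654 = 5604
fish 10: 5604 + 654 = 6258
fish 11: 6258 + 654 = 6912
fish 12: 6912 + 654 = 7566
fish 13: 7566 + 654 = 8220
fish 14: 8220 + 654 = 8874
fish 15: 8874 + 654 = 9528
fish 16: 9528 + 654 = 10182
fish 17: 10182 + 654 = 10836
fish 18: 10836 + 654 = 11490
fish 19: 11490 + 654 = 12144
fish 20: 12144 + 654 = 12798
fish 21: 12798 + 654 = 13452
fish 22: 13452 + 654 = 14106
fish 23: 14106 + 654 = 14760
fish 24: 14760 + 654 = 15414
fish 25: 15414 + 654 = 16068
fish 26: 16068 + 654 = 16722
fish 27: 16722 + 654 = 17376
fish 28: 17376 + 654 = 18030
fish 29: 18030 + 654 = 18684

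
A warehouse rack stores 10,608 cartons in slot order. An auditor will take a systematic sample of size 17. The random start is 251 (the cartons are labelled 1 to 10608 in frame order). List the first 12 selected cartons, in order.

k = N/n = 10608/17 = 624
carton 1: 251
carton 2: 251 + 624 = 875
carton 3: 875 + 624 = 1499
carton 4: 1499 + 624 = 2123
carton 5: 2123 + 624 = 2747
carton 6: 2747 + 624 = 3371
carton 7: 3371 + 624 = 3995
carton 8: 3995 + 624 = 4619
carton 9: 4619 + 624 = 5243
carton 10: 5243 + 624 = 5867
carton 11: 5867 + 624 = 6491
carton 12: 6491 + 624 = 7115

251, 875, 1499, 2123, 2747, 3371, 3995, 4619, 5243, 5867, 6491, 7115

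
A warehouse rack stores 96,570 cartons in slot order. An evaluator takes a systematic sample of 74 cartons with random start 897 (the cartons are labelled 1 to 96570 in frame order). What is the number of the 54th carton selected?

70062

k = 96570/74 = 1305
54th selection = r + (54−1)·k = 897 + 53×1305 = 897 + 69165 = 70062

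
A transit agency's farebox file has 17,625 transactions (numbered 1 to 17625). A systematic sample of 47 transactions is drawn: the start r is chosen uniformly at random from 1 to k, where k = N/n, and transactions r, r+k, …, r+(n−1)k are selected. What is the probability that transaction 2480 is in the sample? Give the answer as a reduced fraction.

1/375

k = 17625/47 = 375.
Transaction 2480 is selected iff r ≡ 2480 (mod 375); exactly one such r in {1,…,375}.
Inclusion probability = 1/375.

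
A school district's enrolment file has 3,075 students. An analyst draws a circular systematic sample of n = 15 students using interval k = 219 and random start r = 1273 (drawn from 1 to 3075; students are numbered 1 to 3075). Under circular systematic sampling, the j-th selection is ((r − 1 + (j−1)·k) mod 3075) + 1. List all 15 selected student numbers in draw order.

1273, 1492, 1711, 1930, 2149, 2368, 2587, 2806, 3025, 169, 388, 607, 826, 1045, 1264

Selection 1: 1273
Selection 2: 1273 + 219 = 1492
Selection 3: 1492 + 219 = 1711
Selection 4: 1711 + 219 = 1930
Selection 5: 1930 + 219 = 2149
Selection 6: 2149 + 219 = 2368
Selection 7: 2368 + 219 = 2587
Selection 8: 2587 + 219 = 2806
Selection 9: 2806 + 219 = 3025
Selection 10: 3025 + 219 = 3244 → 3244 − 3075 = 169
Selection 11: 169 + 219 = 388
Selection 12: 388 + 219 = 607
Selection 13: 607 + 219 = 826
Selection 14: 826 + 219 = 1045
Selection 15: 1045 + 219 = 1264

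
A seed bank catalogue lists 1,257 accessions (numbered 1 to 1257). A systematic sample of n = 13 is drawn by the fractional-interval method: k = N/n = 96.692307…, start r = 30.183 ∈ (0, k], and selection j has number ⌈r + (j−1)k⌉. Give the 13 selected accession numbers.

31, 127, 224, 321, 417, 514, 611, 708, 804, 901, 998, 1094, 1191

j=1: r + 0k = 30.183 → ⌈·⌉ = 31
j=2: r + 1k = 126.875307… → ⌈·⌉ = 127
j=3: r + 2k = 223.567615… → ⌈·⌉ = 224
j=4: r + 3k = 320.259923… → ⌈·⌉ = 321
j=5: r + 4k = 416.952230… → ⌈·⌉ = 417
j=6: r + 5k = 513.644538… → ⌈·⌉ = 514
j=7: r + 6k = 610.336846… → ⌈·⌉ = 611
j=8: r + 7k = 707.029153… → ⌈·⌉ = 708
j=9: r + 8k = 803.721461… → ⌈·⌉ = 804
j=10: r + 9k = 900.413769… → ⌈·⌉ = 901
j=11: r + 10k = 997.106076… → ⌈·⌉ = 998
j=12: r + 11k = 1093.798384… → ⌈·⌉ = 1094
j=13: r + 12k = 1190.490692… → ⌈·⌉ = 1191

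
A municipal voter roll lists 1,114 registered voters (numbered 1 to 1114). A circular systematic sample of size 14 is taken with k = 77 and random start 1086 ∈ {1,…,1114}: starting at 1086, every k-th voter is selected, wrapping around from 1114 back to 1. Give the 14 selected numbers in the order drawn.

1086, 49, 126, 203, 280, 357, 434, 511, 588, 665, 742, 819, 896, 973

Selection 1: 1086
Selection 2: 1086 + 77 = 1163 → 1163 − 1114 = 49
Selection 3: 49 + 77 = 126
Selection 4: 126 + 77 = 203
Selection 5: 203 + 77 = 280
Selection 6: 280 + 77 = 357
Selection 7: 357 + 77 = 434
Selection 8: 434 + 77 = 511
Selection 9: 511 + 77 = 588
Selection 10: 588 + 77 = 665
Selection 11: 665 + 77 = 742
Selection 12: 742 + 77 = 819
Selection 13: 819 + 77 = 896
Selection 14: 896 + 77 = 973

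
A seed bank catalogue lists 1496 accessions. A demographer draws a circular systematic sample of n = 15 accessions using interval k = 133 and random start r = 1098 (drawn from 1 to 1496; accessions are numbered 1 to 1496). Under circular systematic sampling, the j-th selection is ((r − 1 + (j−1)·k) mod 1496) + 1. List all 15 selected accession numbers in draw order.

1098, 1231, 1364, 1, 134, 267, 400, 533, 666, 799, 932, 1065, 1198, 1331, 1464

Selection 1: 1098
Selection 2: 1098 + 133 = 1231
Selection 3: 1231 + 133 = 1364
Selection 4: 1364 + 133 = 1497 → 1497 − 1496 = 1
Selection 5: 1 + 133 = 134
Selection 6: 134 + 133 = 267
Selection 7: 267 + 133 = 400
Selection 8: 400 + 133 = 533
Selection 9: 533 + 133 = 666
Selection 10: 666 + 133 = 799
Selection 11: 799 + 133 = 932
Selection 12: 932 + 133 = 1065
Selection 13: 1065 + 133 = 1198
Selection 14: 1198 + 133 = 1331
Selection 15: 1331 + 133 = 1464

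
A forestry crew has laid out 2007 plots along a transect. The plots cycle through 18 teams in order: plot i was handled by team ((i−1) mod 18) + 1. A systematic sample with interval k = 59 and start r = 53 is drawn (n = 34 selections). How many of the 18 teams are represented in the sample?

Consecutive selections differ by k = 59, so their team numbers differ by 59 mod 18 = 5.
gcd(59, 18) = 1, so the sample visits 18/1 = 18 distinct residues mod 18.
Start 53 is team 17; the teams hit are 1, 2, 3, 4, 5, 6, 7, 8, 9, 10, 11, 12, 13, 14, 15, 16, 17, 18.

18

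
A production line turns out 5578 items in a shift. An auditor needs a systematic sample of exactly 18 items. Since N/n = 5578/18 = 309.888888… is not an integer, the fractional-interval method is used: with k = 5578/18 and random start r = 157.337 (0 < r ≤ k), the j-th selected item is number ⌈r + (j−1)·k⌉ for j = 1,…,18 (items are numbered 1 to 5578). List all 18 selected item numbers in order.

158, 468, 778, 1088, 1397, 1707, 2017, 2327, 2637, 2947, 3257, 3567, 3877, 4186, 4496, 4806, 5116, 5426

j=1: r + 0k = 157.337 → ⌈·⌉ = 158
j=2: r + 1k = 467.225888… → ⌈·⌉ = 468
j=3: r + 2k = 777.114777… → ⌈·⌉ = 778
j=4: r + 3k = 1087.003666… → ⌈·⌉ = 1088
j=5: r + 4k = 1396.892555… → ⌈·⌉ = 1397
j=6: r + 5k = 1706.781444… → ⌈·⌉ = 1707
j=7: r + 6k = 2016.670333… → ⌈·⌉ = 2017
j=8: r + 7k = 2326.559222… → ⌈·⌉ = 2327
j=9: r + 8k = 2636.448111… → ⌈·⌉ = 2637
j=10: r + 9k = 2946.337 → ⌈·⌉ = 2947
j=11: r + 10k = 3256.225888… → ⌈·⌉ = 3257
j=12: r + 11k = 3566.114777… → ⌈·⌉ = 3567
j=13: r + 12k = 3876.003666… → ⌈·⌉ = 3877
j=14: r + 13k = 4185.892555… → ⌈·⌉ = 4186
j=15: r + 14k = 4495.781444… → ⌈·⌉ = 4496
j=16: r + 15k = 4805.670333… → ⌈·⌉ = 4806
j=17: r + 16k = 5115.559222… → ⌈·⌉ = 5116
j=18: r + 17k = 5425.448111… → ⌈·⌉ = 5426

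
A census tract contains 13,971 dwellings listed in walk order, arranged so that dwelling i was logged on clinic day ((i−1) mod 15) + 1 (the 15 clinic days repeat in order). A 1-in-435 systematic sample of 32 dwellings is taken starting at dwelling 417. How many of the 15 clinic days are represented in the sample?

Consecutive selections differ by k = 435, so their clinic day numbers differ by 435 mod 15 = 0.
gcd(435, 15) = 15, so the sample visits 15/15 = 1 distinct residues mod 15.
Start 417 is clinic day 12; the clinic days hit are 12.

1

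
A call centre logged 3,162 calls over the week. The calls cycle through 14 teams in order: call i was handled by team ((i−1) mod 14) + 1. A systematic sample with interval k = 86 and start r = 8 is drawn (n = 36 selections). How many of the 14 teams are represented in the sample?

Consecutive selections differ by k = 86, so their team numbers differ by 86 mod 14 = 2.
gcd(86, 14) = 2, so the sample visits 14/2 = 7 distinct residues mod 14.
Start 8 is team 8; the teams hit are 2, 4, 6, 8, 10, 12, 14.

7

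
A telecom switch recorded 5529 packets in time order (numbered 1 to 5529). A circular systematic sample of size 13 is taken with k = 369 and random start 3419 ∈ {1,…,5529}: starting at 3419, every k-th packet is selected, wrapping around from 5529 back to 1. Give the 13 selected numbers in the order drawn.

3419, 3788, 4157, 4526, 4895, 5264, 104, 473, 842, 1211, 1580, 1949, 2318

Selection 1: 3419
Selection 2: 3419 + 369 = 3788
Selection 3: 3788 + 369 = 4157
Selection 4: 4157 + 369 = 4526
Selection 5: 4526 + 369 = 4895
Selection 6: 4895 + 369 = 5264
Selection 7: 5264 + 369 = 5633 → 5633 − 5529 = 104
Selection 8: 104 + 369 = 473
Selection 9: 473 + 369 = 842
Selection 10: 842 + 369 = 1211
Selection 11: 1211 + 369 = 1580
Selection 12: 1580 + 369 = 1949
Selection 13: 1949 + 369 = 2318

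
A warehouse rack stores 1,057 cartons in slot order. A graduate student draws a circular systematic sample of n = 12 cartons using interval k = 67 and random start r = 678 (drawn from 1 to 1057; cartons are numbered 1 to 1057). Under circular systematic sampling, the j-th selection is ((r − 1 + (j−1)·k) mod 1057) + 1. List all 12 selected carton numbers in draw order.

678, 745, 812, 879, 946, 1013, 23, 90, 157, 224, 291, 358

Selection 1: 678
Selection 2: 678 + 67 = 745
Selection 3: 745 + 67 = 812
Selection 4: 812 + 67 = 879
Selection 5: 879 + 67 = 946
Selection 6: 946 + 67 = 1013
Selection 7: 1013 + 67 = 1080 → 1080 − 1057 = 23
Selection 8: 23 + 67 = 90
Selection 9: 90 + 67 = 157
Selection 10: 157 + 67 = 224
Selection 11: 224 + 67 = 291
Selection 12: 291 + 67 = 358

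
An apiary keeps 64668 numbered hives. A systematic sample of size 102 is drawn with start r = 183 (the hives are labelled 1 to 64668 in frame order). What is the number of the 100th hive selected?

k = 64668/102 = 634
100th selection = r + (100−1)·k = 183 + 99×634 = 183 + 62766 = 62949

62949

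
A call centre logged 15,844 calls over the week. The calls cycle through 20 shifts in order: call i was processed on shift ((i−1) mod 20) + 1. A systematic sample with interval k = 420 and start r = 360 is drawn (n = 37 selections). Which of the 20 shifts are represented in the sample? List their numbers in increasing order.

20

Consecutive selections differ by k = 420, so their shift numbers differ by 420 mod 20 = 0.
gcd(420, 20) = 20, so the sample visits 20/20 = 1 distinct residues mod 20.
Start 360 is shift 20; the shifts hit are 20.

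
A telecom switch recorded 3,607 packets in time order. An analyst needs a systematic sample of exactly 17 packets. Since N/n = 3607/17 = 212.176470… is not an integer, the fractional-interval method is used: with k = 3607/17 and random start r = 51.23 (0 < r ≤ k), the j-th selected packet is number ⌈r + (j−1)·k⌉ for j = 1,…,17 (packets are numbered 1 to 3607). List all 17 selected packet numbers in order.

j=1: r + 0k = 51.23 → ⌈·⌉ = 52
j=2: r + 1k = 263.406470… → ⌈·⌉ = 264
j=3: r + 2k = 475.582941… → ⌈·⌉ = 476
j=4: r + 3k = 687.759411… → ⌈·⌉ = 688
j=5: r + 4k = 899.935882… → ⌈·⌉ = 900
j=6: r + 5k = 1112.112352… → ⌈·⌉ = 1113
j=7: r + 6k = 1324.288823… → ⌈·⌉ = 1325
j=8: r + 7k = 1536.465294… → ⌈·⌉ = 1537
j=9: r + 8k = 1748.641764… → ⌈·⌉ = 1749
j=10: r + 9k = 1960.818235… → ⌈·⌉ = 1961
j=11: r + 10k = 2172.994705… → ⌈·⌉ = 2173
j=12: r + 11k = 2385.171176… → ⌈·⌉ = 2386
j=13: r + 12k = 2597.347647… → ⌈·⌉ = 2598
j=14: r + 13k = 2809.524117… → ⌈·⌉ = 2810
j=15: r + 14k = 3021.700588… → ⌈·⌉ = 3022
j=16: r + 15k = 3233.877058… → ⌈·⌉ = 3234
j=17: r + 16k = 3446.053529… → ⌈·⌉ = 3447

52, 264, 476, 688, 900, 1113, 1325, 1537, 1749, 1961, 2173, 2386, 2598, 2810, 3022, 3234, 3447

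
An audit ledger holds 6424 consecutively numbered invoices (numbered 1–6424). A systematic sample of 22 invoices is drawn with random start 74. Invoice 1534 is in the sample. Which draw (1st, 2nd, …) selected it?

k = 6424/22 = 292
position = (1534 − 74)/292 + 1 = 1460/292 + 1 = 5 + 1 = 6

6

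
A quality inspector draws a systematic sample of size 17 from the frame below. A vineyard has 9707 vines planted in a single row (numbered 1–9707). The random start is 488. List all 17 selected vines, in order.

k = N/n = 9707/17 = 571
vine 1: 488
vine 2: 488 + 571 = 1059
vine 3: 1059 + 571 = 1630
vine 4: 1630 + 571 = 2201
vine 5: 2201 + 571 = 2772
vine 6: 2772 + 571 = 3343
vine 7: 3343 + 571 = 3914
vine 8: 3914 + 571 = 4485
vine 9: 4485 + 571 = 5056
vine 10: 5056 + 571 = 5627
vine 11: 5627 + 571 = 6198
vine 12: 6198 + 571 = 6769
vine 13: 6769 + 571 = 7340
vine 14: 7340 + 571 = 7911
vine 15: 7911 + 571 = 8482
vine 16: 8482 + 571 = 9053
vine 17: 9053 + 571 = 9624

488, 1059, 1630, 2201, 2772, 3343, 3914, 4485, 5056, 5627, 6198, 6769, 7340, 7911, 8482, 9053, 9624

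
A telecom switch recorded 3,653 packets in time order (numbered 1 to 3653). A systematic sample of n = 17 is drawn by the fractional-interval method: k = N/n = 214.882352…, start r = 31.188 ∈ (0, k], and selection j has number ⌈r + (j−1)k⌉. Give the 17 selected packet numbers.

32, 247, 461, 676, 891, 1106, 1321, 1536, 1751, 1966, 2181, 2395, 2610, 2825, 3040, 3255, 3470

j=1: r + 0k = 31.188 → ⌈·⌉ = 32
j=2: r + 1k = 246.070352… → ⌈·⌉ = 247
j=3: r + 2k = 460.952705… → ⌈·⌉ = 461
j=4: r + 3k = 675.835058… → ⌈·⌉ = 676
j=5: r + 4k = 890.717411… → ⌈·⌉ = 891
j=6: r + 5k = 1105.599764… → ⌈·⌉ = 1106
j=7: r + 6k = 1320.482117… → ⌈·⌉ = 1321
j=8: r + 7k = 1535.364470… → ⌈·⌉ = 1536
j=9: r + 8k = 1750.246823… → ⌈·⌉ = 1751
j=10: r + 9k = 1965.129176… → ⌈·⌉ = 1966
j=11: r + 10k = 2180.011529… → ⌈·⌉ = 2181
j=12: r + 11k = 2394.893882… → ⌈·⌉ = 2395
j=13: r + 12k = 2609.776235… → ⌈·⌉ = 2610
j=14: r + 13k = 2824.658588… → ⌈·⌉ = 2825
j=15: r + 14k = 3039.540941… → ⌈·⌉ = 3040
j=16: r + 15k = 3254.423294… → ⌈·⌉ = 3255
j=17: r + 16k = 3469.305647… → ⌈·⌉ = 3470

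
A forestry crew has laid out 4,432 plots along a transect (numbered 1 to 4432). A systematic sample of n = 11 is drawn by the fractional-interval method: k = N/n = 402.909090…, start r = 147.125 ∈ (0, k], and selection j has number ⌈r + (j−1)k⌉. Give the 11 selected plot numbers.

j=1: r + 0k = 147.125 → ⌈·⌉ = 148
j=2: r + 1k = 550.034090… → ⌈·⌉ = 551
j=3: r + 2k = 952.943181… → ⌈·⌉ = 953
j=4: r + 3k = 1355.852272… → ⌈·⌉ = 1356
j=5: r + 4k = 1758.761363… → ⌈·⌉ = 1759
j=6: r + 5k = 2161.670454… → ⌈·⌉ = 2162
j=7: r + 6k = 2564.579545… → ⌈·⌉ = 2565
j=8: r + 7k = 2967.488636… → ⌈·⌉ = 2968
j=9: r + 8k = 3370.397727… → ⌈·⌉ = 3371
j=10: r + 9k = 3773.306818… → ⌈·⌉ = 3774
j=11: r + 10k = 4176.215909… → ⌈·⌉ = 4177

148, 551, 953, 1356, 1759, 2162, 2565, 2968, 3371, 3774, 4177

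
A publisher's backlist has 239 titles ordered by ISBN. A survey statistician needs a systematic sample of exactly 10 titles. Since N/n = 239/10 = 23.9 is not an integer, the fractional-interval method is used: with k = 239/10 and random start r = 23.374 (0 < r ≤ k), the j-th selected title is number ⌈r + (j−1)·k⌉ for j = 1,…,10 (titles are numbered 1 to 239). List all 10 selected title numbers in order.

24, 48, 72, 96, 119, 143, 167, 191, 215, 239

j=1: r + 0k = 23.374 → ⌈·⌉ = 24
j=2: r + 1k = 47.274 → ⌈·⌉ = 48
j=3: r + 2k = 71.174 → ⌈·⌉ = 72
j=4: r + 3k = 95.074 → ⌈·⌉ = 96
j=5: r + 4k = 118.974 → ⌈·⌉ = 119
j=6: r + 5k = 142.874 → ⌈·⌉ = 143
j=7: r + 6k = 166.774 → ⌈·⌉ = 167
j=8: r + 7k = 190.674 → ⌈·⌉ = 191
j=9: r + 8k = 214.574 → ⌈·⌉ = 215
j=10: r + 9k = 238.474 → ⌈·⌉ = 239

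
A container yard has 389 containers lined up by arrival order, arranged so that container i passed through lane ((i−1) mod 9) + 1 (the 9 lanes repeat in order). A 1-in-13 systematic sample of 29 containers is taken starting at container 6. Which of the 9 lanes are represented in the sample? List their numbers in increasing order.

1, 2, 3, 4, 5, 6, 7, 8, 9

Consecutive selections differ by k = 13, so their lane numbers differ by 13 mod 9 = 4.
gcd(13, 9) = 1, so the sample visits 9/1 = 9 distinct residues mod 9.
Start 6 is lane 6; the lanes hit are 1, 2, 3, 4, 5, 6, 7, 8, 9.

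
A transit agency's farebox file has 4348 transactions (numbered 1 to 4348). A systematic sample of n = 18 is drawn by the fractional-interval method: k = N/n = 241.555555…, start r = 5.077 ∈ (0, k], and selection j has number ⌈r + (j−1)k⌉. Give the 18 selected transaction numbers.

6, 247, 489, 730, 972, 1213, 1455, 1696, 1938, 2180, 2421, 2663, 2904, 3146, 3387, 3629, 3870, 4112

j=1: r + 0k = 5.077 → ⌈·⌉ = 6
j=2: r + 1k = 246.632555… → ⌈·⌉ = 247
j=3: r + 2k = 488.188111… → ⌈·⌉ = 489
j=4: r + 3k = 729.743666… → ⌈·⌉ = 730
j=5: r + 4k = 971.299222… → ⌈·⌉ = 972
j=6: r + 5k = 1212.854777… → ⌈·⌉ = 1213
j=7: r + 6k = 1454.410333… → ⌈·⌉ = 1455
j=8: r + 7k = 1695.965888… → ⌈·⌉ = 1696
j=9: r + 8k = 1937.521444… → ⌈·⌉ = 1938
j=10: r + 9k = 2179.077 → ⌈·⌉ = 2180
j=11: r + 10k = 2420.632555… → ⌈·⌉ = 2421
j=12: r + 11k = 2662.188111… → ⌈·⌉ = 2663
j=13: r + 12k = 2903.743666… → ⌈·⌉ = 2904
j=14: r + 13k = 3145.299222… → ⌈·⌉ = 3146
j=15: r + 14k = 3386.854777… → ⌈·⌉ = 3387
j=16: r + 15k = 3628.410333… → ⌈·⌉ = 3629
j=17: r + 16k = 3869.965888… → ⌈·⌉ = 3870
j=18: r + 17k = 4111.521444… → ⌈·⌉ = 4112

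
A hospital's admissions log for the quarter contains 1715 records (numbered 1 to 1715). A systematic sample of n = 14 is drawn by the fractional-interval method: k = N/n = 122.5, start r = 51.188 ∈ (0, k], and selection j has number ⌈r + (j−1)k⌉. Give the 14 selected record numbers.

52, 174, 297, 419, 542, 664, 787, 909, 1032, 1154, 1277, 1399, 1522, 1644

j=1: r + 0k = 51.188 → ⌈·⌉ = 52
j=2: r + 1k = 173.688 → ⌈·⌉ = 174
j=3: r + 2k = 296.188 → ⌈·⌉ = 297
j=4: r + 3k = 418.688 → ⌈·⌉ = 419
j=5: r + 4k = 541.188 → ⌈·⌉ = 542
j=6: r + 5k = 663.688 → ⌈·⌉ = 664
j=7: r + 6k = 786.188 → ⌈·⌉ = 787
j=8: r + 7k = 908.688 → ⌈·⌉ = 909
j=9: r + 8k = 1031.188 → ⌈·⌉ = 1032
j=10: r + 9k = 1153.688 → ⌈·⌉ = 1154
j=11: r + 10k = 1276.188 → ⌈·⌉ = 1277
j=12: r + 11k = 1398.688 → ⌈·⌉ = 1399
j=13: r + 12k = 1521.188 → ⌈·⌉ = 1522
j=14: r + 13k = 1643.688 → ⌈·⌉ = 1644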